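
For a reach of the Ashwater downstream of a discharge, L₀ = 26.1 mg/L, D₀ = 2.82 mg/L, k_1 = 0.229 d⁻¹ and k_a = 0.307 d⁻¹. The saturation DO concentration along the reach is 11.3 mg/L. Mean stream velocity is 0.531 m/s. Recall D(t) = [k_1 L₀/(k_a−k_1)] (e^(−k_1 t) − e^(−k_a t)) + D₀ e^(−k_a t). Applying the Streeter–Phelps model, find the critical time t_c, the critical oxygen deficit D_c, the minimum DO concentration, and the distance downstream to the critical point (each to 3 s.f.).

t_c ≈ 3.28 d; D_c ≈ 9.19 mg/L; min DO ≈ 2.11 mg/L; x_c ≈ 150 km

t_c = [1/(k_a−k_1)] ln[(k_a/k_1)(1 − D₀(k_a−k_1)/(k_1 L₀))]
= [1/(0.307−0.229)] ln[(0.307/0.229)(1 − 2.82×0.07800/(0.229×26.1))]
= (1/0.07800) ln[1.341 × 0.9632] = 12.82 × ln(1.291) = 12.82 × 0.2556 = 3.277 d.
L(t_c) = L₀ e^(−k_1 t_c) = 26.1 × 0.4721 = 12.32 mg/L, and at the critical point k_a D_c = k_1 L, so D_c = (0.229/0.307) × 12.32 = 9.192 mg/L.
Minimum DO = C_s − D_c = 11.3 − 9.192 = 2.108 mg/L.
x_c = v t_c = 0.531 m/s × 3.277 d × 86400 s/d = 150400 m ≈ 150 km.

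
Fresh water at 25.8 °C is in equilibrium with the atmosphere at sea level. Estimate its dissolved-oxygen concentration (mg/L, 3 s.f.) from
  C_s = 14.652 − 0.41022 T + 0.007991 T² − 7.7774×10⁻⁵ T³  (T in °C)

C_s ≈ 8.05 mg/L

C_s = 14.652 − 0.41022×25.8 + 0.007991×25.8² − 7.7774×10⁻⁵×25.8³ = 8.052 mg/L.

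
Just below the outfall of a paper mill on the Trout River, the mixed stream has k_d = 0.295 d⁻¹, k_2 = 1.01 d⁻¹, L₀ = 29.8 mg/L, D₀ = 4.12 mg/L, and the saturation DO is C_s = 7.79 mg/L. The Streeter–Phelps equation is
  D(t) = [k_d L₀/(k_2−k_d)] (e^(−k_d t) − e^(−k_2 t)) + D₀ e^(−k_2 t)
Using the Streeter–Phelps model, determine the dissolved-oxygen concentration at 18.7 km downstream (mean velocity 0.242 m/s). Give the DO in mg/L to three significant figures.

DO ≈ 1.66 mg/L

Travel time t = x/v = 18.7 km / (0.242 m/s) = 18700 m / 0.242 m/s = 77270 s = 0.8944 d.
k_d L₀/(k_2−k_d) = 0.295×29.8/(1.01−0.295) = 8.791/0.7150 = 12.30 mg/L.
e^(−k_d t) = e^(−0.295×0.8944) = 0.7681; e^(−k_2 t) = e^(−1.01×0.8944) = 0.4052.
D = 12.30 × (0.7681 − 0.4052) + 4.12 × 0.4052 = 4.462 + 1.670 = 6.131 mg/L.
DO = C_s − D = 7.79 − 6.131 = 1.659 mg/L.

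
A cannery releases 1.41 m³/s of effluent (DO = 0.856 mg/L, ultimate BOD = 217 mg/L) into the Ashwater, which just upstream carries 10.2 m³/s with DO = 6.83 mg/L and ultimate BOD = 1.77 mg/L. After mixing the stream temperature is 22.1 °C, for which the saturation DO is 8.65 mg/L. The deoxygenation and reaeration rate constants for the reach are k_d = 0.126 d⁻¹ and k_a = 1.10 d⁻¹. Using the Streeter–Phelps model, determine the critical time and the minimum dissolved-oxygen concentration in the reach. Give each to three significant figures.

Mixed DO = (10.2×6.83 + 1.41×0.856)/(10.2+1.41) = 70.87/11.61 = 6.104 mg/L.
Mixed L₀ = (10.2×1.77 + 1.41×217)/(11.61) = 324.0/11.61 = 27.91 mg/L.
Initial deficit D₀ = C_s − DO₀ = 8.65 − 6.104 = 2.546 mg/L.
t_c = (1/0.9740) ln[(1.10/0.126)(1 − 2.546×0.9740/(0.126×27.91))] = 1.027 × ln(2.575) = 0.9711 d.
D_c = (0.126/1.10) × 27.91 × e^(−0.126×0.9711) = 0.1145 × 27.91 × 0.8848 = 2.829 mg/L.
Minimum DO = 8.65 − 2.829 = 5.821 mg/L.

t_c ≈ 0.971 d; minimum DO ≈ 5.82 mg/L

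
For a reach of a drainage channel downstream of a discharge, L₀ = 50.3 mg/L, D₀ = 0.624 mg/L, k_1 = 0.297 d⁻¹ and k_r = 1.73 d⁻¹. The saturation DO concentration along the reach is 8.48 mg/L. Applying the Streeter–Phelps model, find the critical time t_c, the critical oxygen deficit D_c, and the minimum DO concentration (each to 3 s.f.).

At the critical point dD/dt = 0, so k_1 L₀ e^(−k_1 t) = k_r D. Substituting D(t) from the Streeter–Phelps equation and solving for t gives
t_c = ln[(k_r/k_1)(1 − D₀(k_r−k_1)/(k_1 L₀))] / (k_r−k_1).
Here k_r−k_1 = 1.433 d⁻¹ and 1 − D₀(k_r−k_1)/(k_1 L₀) = 1 − 0.624×1.433/(0.297×50.3) = 0.9401, so
t_c = ln(5.825 × 0.9401) / 1.433 = 1.700 / 1.433 = 1.187 d.
L(t_c) = L₀ e^(−k_1 t_c) = 50.3 × 0.7030 = 35.36 mg/L, and at the critical point k_r D_c = k_1 L, so D_c = (0.297/1.73) × 35.36 = 6.070 mg/L.
Minimum DO = C_s − D_c = 8.48 − 6.070 = 2.410 mg/L.

t_c ≈ 1.19 d; D_c ≈ 6.07 mg/L; min DO ≈ 2.41 mg/L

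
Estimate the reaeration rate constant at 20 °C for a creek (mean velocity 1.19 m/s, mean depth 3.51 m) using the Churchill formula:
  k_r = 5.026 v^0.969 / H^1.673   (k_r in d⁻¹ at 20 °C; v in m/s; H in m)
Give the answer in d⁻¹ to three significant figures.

k_r ≈ 0.728 d⁻¹

k_r = 5.026 × 1.19^0.969 / 3.51^1.673 = 5.026 × 1.184 / 8.171 = 0.7280 d⁻¹.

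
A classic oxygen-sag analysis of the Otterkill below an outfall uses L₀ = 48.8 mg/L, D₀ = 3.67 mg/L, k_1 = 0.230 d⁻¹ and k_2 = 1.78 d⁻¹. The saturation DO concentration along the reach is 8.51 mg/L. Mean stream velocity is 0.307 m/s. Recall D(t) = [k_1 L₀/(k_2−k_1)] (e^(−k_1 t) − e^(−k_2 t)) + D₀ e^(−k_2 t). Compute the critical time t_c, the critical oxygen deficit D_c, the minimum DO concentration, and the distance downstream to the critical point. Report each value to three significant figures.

t_c ≈ 0.864 d; D_c ≈ 5.17 mg/L; min DO ≈ 3.34 mg/L; x_c ≈ 22.9 km

t_c = [1/(k_2−k_1)] ln[(k_2/k_1)(1 − D₀(k_2−k_1)/(k_1 L₀))]
= [1/(1.78−0.230)] ln[(1.78/0.230)(1 − 3.67×1.550/(0.230×48.8))]
= (1/1.550) ln[7.739 × 0.4932] = 0.6452 × ln(3.817) = 0.6452 × 1.339 = 0.8641 d.
D_c = (k_1/k_2) L₀ e^(−k_1 t_c) = (0.230/1.78) × 48.8 × e^(−0.230×0.8641) = 0.1292 × 48.8 × 0.8198 = 5.169 mg/L.
Minimum DO = C_s − D_c = 8.51 − 5.169 = 3.341 mg/L.
x_c = v t_c = 0.307 m/s × 0.8641 d × 86400 s/d = 22920 m ≈ 22.9 km.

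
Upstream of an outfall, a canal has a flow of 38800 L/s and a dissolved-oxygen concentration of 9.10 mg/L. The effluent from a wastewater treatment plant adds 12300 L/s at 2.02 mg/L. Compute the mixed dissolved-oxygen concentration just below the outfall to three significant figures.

Flow-weighted mixing: C = (Q_r C_r + Q_w C_w)/(Q_r + Q_w)
= (38800×9.10 + 12300×2.02)/(38800 + 12300) = 377900/51100 = 7.396 mg/L.

7.40 mg/L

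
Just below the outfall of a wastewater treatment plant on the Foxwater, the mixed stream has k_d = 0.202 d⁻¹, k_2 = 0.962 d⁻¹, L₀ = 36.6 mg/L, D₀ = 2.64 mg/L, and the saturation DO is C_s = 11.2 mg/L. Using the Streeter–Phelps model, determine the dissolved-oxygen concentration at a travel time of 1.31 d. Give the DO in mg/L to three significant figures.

k_d L₀/(k_2−k_d) = 0.202×36.6/(0.962−0.202) = 7.393/0.7600 = 9.728 mg/L.
e^(−k_d t) = e^(−0.202×1.310) = 0.7675; e^(−k_2 t) = e^(−0.962×1.310) = 0.2836.
D = 9.728 × (0.7675 − 0.2836) + 2.64 × 0.2836 = 4.707 + 0.7487 = 5.456 mg/L.
DO = C_s − D = 11.2 − 5.456 = 5.744 mg/L.

DO ≈ 5.74 mg/L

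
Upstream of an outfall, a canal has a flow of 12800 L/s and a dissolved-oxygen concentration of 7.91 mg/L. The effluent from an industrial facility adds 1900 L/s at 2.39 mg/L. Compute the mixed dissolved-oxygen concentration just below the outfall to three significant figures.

7.20 mg/L

Flow-weighted mixing: C = (Q_r C_r + Q_w C_w)/(Q_r + Q_w)
= (12800×7.91 + 1900×2.39)/(12800 + 1900) = 105800/14700 = 7.197 mg/L.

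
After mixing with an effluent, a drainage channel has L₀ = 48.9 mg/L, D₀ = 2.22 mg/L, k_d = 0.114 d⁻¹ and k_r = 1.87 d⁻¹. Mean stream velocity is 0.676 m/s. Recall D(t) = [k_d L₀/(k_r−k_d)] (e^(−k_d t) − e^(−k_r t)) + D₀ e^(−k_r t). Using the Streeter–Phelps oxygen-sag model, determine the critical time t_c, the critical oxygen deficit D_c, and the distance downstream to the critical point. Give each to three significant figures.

t_c = [1/(k_r−k_d)] ln[(k_r/k_d)(1 − D₀(k_r−k_d)/(k_d L₀))]
= [1/(1.87−0.114)] ln[(1.87/0.114)(1 − 2.22×1.756/(0.114×48.9))]
= (1/1.756) ln[16.40 × 0.3007] = 0.5695 × ln(4.933) = 0.5695 × 1.596 = 0.9088 d.
L(t_c) = L₀ e^(−k_d t_c) = 48.9 × 0.9016 = 44.09 mg/L, and at the critical point k_r D_c = k_d L, so D_c = (0.114/1.87) × 44.09 = 2.688 mg/L.
x_c = v t_c = 0.676 m/s × 0.9088 d × 86400 s/d = 53080 m ≈ 53.1 km.

t_c ≈ 0.909 d; D_c ≈ 2.69 mg/L; x_c ≈ 53.1 km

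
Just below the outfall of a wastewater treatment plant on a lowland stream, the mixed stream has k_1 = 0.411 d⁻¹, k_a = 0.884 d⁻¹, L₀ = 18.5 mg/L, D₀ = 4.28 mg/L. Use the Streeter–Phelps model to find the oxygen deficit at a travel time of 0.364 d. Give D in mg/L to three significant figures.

k_1 L₀/(k_a−k_1) = 0.411×18.5/(0.884−0.411) = 7.603/0.4730 = 16.08 mg/L.
e^(−k_1 t) = e^(−0.411×0.3640) = 0.8610; e^(−k_a t) = e^(−0.884×0.3640) = 0.7249.
D = 16.08 × (0.8610 − 0.7249) + 4.28 × 0.7249 = 2.189 + 3.102 = 5.292 mg/L.

D ≈ 5.29 mg/L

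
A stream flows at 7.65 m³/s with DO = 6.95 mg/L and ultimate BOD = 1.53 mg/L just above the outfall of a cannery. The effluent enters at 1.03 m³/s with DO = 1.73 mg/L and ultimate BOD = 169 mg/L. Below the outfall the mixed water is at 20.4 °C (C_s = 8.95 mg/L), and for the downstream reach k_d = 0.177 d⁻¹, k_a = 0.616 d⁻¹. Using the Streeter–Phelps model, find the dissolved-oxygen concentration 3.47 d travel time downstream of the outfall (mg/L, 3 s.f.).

Mixed DO = (7.65×6.95 + 1.03×1.73)/(7.65+1.03) = 54.95/8.680 = 6.331 mg/L.
Mixed L₀ = (7.65×1.53 + 1.03×169)/(8.680) = 185.8/8.680 = 21.40 mg/L.
Initial deficit D₀ = C_s − DO₀ = 8.95 − 6.331 = 2.619 mg/L.
D(3.47) = [0.177×21.40/(0.616−0.177)](e^(−0.177×3.47) − e^(−0.616×3.47)) + 2.619 e^(−0.616×3.47)
= 8.629 × (0.5411 − 0.1179) + 2.619 × 0.1179 = 3.960 mg/L.
DO = 8.95 − 3.960 = 4.990 mg/L.

DO ≈ 4.99 mg/L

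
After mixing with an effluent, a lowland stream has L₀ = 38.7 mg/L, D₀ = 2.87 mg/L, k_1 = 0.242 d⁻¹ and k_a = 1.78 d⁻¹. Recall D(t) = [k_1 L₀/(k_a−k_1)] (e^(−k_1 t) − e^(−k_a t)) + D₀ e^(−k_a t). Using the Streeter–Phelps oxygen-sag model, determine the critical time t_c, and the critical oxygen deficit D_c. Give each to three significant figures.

At the critical point dD/dt = 0, so k_1 L₀ e^(−k_1 t) = k_a D. Substituting D(t) from the Streeter–Phelps equation and solving for t gives
t_c = ln[(k_a/k_1)(1 − D₀(k_a−k_1)/(k_1 L₀))] / (k_a−k_1).
Here k_a−k_1 = 1.538 d⁻¹ and 1 − D₀(k_a−k_1)/(k_1 L₀) = 1 − 2.87×1.538/(0.242×38.7) = 0.5287, so
t_c = ln(7.355 × 0.5287) / 1.538 = 1.358 / 1.538 = 0.8830 d.
L(t_c) = L₀ e^(−k_1 t_c) = 38.7 × 0.8076 = 31.25 mg/L, and at the critical point k_a D_c = k_1 L, so D_c = (0.242/1.78) × 31.25 = 4.249 mg/L.

t_c ≈ 0.883 d; D_c ≈ 4.25 mg/L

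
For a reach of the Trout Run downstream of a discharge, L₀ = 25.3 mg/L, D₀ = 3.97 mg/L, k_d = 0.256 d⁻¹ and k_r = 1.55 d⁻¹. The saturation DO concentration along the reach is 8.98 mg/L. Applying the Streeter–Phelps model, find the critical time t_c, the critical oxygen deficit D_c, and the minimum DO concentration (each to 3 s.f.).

t_c ≈ 0.174 d; D_c ≈ 4.00 mg/L; min DO ≈ 4.98 mg/L

With k_r/k_d = 6.055 and 1 − D₀(k_r−k_d)/(k_d L₀) = 0.2068,
t_c = ln(6.055 × 0.2068) / (1.55 − 0.256) = ln(1.252) / 1.294 = 0.2250/1.294 = 0.1739 d.
L(t_c) = L₀ e^(−k_d t_c) = 25.3 × 0.9565 = 24.20 mg/L, and at the critical point k_r D_c = k_d L, so D_c = (0.256/1.55) × 24.20 = 3.997 mg/L.
Minimum DO = C_s − D_c = 8.98 − 3.997 = 4.983 mg/L.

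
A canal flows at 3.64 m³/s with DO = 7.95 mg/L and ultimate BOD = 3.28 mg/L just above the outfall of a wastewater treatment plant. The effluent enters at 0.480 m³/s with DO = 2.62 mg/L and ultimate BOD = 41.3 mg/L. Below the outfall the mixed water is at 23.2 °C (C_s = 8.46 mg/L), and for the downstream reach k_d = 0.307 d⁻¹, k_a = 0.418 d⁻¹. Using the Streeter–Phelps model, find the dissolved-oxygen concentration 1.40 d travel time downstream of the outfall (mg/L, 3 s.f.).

DO ≈ 5.83 mg/L

Mixed DO = (3.64×7.95 + 0.480×2.62)/(3.64+0.480) = 30.20/4.120 = 7.329 mg/L.
Mixed L₀ = (3.64×3.28 + 0.480×41.3)/(4.120) = 31.76/4.120 = 7.710 mg/L.
Initial deficit D₀ = C_s − DO₀ = 8.46 − 7.329 = 1.131 mg/L.
D(1.40) = [0.307×7.710/(0.418−0.307)](e^(−0.307×1.40) − e^(−0.418×1.40)) + 1.131 e^(−0.418×1.40)
= 21.32 × (0.6506 − 0.5570) + 1.131 × 0.5570 = 2.627 mg/L.
DO = 8.46 − 2.627 = 5.833 mg/L.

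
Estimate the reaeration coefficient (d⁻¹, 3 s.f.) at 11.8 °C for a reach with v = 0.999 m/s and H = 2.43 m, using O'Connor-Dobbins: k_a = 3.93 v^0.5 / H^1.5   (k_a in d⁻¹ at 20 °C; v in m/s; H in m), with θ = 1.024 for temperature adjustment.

k_a(20) = 3.93 × 0.999^0.5 / 2.43^1.5 = 3.93 × 0.9995 / 3.788 = 1.037 d⁻¹.
k_a(11.8) = 1.037 × 1.024^(11.8−20) = 1.037 × 0.8233 = 0.8537 d⁻¹.

k_a ≈ 0.854 d⁻¹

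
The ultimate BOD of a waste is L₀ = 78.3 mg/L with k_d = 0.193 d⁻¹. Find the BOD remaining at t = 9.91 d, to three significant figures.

L ≈ 11.6 mg/L

L_t = L₀ e^(−k_d t) = 78.3 × e^(−0.193×9.91) = 78.3 × 0.1477 = 11.56 mg/L.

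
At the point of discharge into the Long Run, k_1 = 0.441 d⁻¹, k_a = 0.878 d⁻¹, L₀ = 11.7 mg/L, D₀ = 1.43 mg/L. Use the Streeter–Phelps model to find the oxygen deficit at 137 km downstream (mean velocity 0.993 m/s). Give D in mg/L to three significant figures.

Travel time t = x/v = 137 km / (0.993 m/s) = 137000 m / 0.993 m/s = 138000 s = 1.597 d.
k_1 L₀/(k_a−k_1) = 0.441×11.7/(0.878−0.441) = 5.160/0.4370 = 11.81 mg/L.
e^(−k_1 t) = e^(−0.441×1.597) = 0.4945; e^(−k_a t) = e^(−0.878×1.597) = 0.2461.
D = 11.81 × (0.4945 − 0.2461) + 1.43 × 0.2461 = 2.933 + 0.3519 = 3.285 mg/L.

D ≈ 3.28 mg/L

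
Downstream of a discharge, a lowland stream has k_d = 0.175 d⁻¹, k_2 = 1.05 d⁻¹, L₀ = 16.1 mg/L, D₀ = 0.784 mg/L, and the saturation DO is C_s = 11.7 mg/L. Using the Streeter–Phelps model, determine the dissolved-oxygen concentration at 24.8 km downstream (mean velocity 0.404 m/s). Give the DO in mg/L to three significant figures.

DO ≈ 10.0 mg/L

Travel time t = x/v = 24.8 km / (0.404 m/s) = 24800 m / 0.404 m/s = 61390 s = 0.7105 d.
k_d L₀/(k_2−k_d) = 0.175×16.1/(1.05−0.175) = 2.817/0.8750 = 3.220 mg/L.
e^(−k_d t) = e^(−0.175×0.7105) = 0.8831; e^(−k_2 t) = e^(−1.05×0.7105) = 0.4743.
D = 3.220 × (0.8831 − 0.4743) + 0.784 × 0.4743 = 1.316 + 0.3718 = 1.688 mg/L.
DO = C_s − D = 11.7 − 1.688 = 10.01 mg/L.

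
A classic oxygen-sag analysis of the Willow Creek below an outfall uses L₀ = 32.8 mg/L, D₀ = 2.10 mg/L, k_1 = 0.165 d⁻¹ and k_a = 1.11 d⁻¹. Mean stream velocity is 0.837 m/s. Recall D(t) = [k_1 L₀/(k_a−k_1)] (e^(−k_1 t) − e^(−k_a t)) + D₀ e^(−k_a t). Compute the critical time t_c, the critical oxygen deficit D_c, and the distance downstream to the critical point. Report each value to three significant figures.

t_c ≈ 1.53 d; D_c ≈ 3.79 mg/L; x_c ≈ 111 km

At the critical point dD/dt = 0, so k_1 L₀ e^(−k_1 t) = k_a D. Substituting D(t) from the Streeter–Phelps equation and solving for t gives
t_c = ln[(k_a/k_1)(1 − D₀(k_a−k_1)/(k_1 L₀))] / (k_a−k_1).
Here k_a−k_1 = 0.9450 d⁻¹ and 1 − D₀(k_a−k_1)/(k_1 L₀) = 1 − 2.10×0.9450/(0.165×32.8) = 0.6333, so
t_c = ln(6.727 × 0.6333) / 0.9450 = 1.449 / 0.9450 = 1.534 d.
L(t_c) = L₀ e^(−k_1 t_c) = 32.8 × 0.7764 = 25.47 mg/L, and at the critical point k_a D_c = k_1 L, so D_c = (0.165/1.11) × 25.47 = 3.786 mg/L.
x_c = v t_c = 0.837 m/s × 1.534 d × 86400 s/d = 110900 m ≈ 111 km.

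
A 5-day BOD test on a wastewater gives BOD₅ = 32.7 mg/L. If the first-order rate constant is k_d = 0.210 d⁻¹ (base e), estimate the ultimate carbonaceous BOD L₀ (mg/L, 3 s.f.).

BOD₅ = L₀(1 − e^(−5k_d)) ⇒ L₀ = BOD₅ / (1 − e^(−5×0.210))
= 32.7 / (1 − 0.3499) = 32.7 / 0.6501 = 50.30 mg/L.

L₀ ≈ 50.3 mg/L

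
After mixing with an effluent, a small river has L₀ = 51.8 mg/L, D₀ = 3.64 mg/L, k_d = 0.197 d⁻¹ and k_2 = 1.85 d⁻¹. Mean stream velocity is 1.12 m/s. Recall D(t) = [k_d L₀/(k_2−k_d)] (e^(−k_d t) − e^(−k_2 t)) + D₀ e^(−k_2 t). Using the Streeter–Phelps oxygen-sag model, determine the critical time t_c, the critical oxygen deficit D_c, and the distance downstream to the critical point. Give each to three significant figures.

At the critical point dD/dt = 0, so k_d L₀ e^(−k_d t) = k_2 D. Substituting D(t) from the Streeter–Phelps equation and solving for t gives
t_c = ln[(k_2/k_d)(1 − D₀(k_2−k_d)/(k_d L₀))] / (k_2−k_d).
Here k_2−k_d = 1.653 d⁻¹ and 1 − D₀(k_2−k_d)/(k_d L₀) = 1 − 3.64×1.653/(0.197×51.8) = 0.4104, so
t_c = ln(9.391 × 0.4104) / 1.653 = 1.349 / 1.653 = 0.8161 d.
L(t_c) = L₀ e^(−k_d t_c) = 51.8 × 0.8515 = 44.11 mg/L, and at the critical point k_2 D_c = k_d L, so D_c = (0.197/1.85) × 44.11 = 4.697 mg/L.
x_c = v t_c = 1.12 m/s × 0.8161 d × 86400 s/d = 78970 m ≈ 79.0 km.

t_c ≈ 0.816 d; D_c ≈ 4.70 mg/L; x_c ≈ 79.0 km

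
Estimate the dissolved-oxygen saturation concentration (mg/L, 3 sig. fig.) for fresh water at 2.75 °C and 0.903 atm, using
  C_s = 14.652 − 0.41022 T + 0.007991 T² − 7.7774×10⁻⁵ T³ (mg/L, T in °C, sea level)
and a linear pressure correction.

At sea level: C_s = 14.652 − 0.41022×2.75 + 0.007991×2.75² − 7.7774×10⁻⁵×2.75³ = 13.58 mg/L.
Pressure correction: C_s' = 13.58 × 0.903 = 12.27 mg/L.

C_s ≈ 12.3 mg/L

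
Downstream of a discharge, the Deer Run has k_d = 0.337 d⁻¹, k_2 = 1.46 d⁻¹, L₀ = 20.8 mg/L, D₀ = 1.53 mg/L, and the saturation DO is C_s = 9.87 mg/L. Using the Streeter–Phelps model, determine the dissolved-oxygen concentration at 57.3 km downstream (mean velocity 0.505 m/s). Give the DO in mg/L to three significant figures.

DO ≈ 6.55 mg/L

Travel time t = x/v = 57.3 km / (0.505 m/s) = 57300 m / 0.505 m/s = 113500 s = 1.313 d.
k_d L₀/(k_2−k_d) = 0.337×20.8/(1.46−0.337) = 7.010/1.123 = 6.242 mg/L.
e^(−k_d t) = e^(−0.337×1.313) = 0.6424; e^(−k_2 t) = e^(−1.46×1.313) = 0.1470.
D = 6.242 × (0.6424 − 0.1470) + 1.53 × 0.1470 = 3.092 + 0.2249 = 3.317 mg/L.
DO = C_s − D = 9.87 − 3.317 = 6.553 mg/L.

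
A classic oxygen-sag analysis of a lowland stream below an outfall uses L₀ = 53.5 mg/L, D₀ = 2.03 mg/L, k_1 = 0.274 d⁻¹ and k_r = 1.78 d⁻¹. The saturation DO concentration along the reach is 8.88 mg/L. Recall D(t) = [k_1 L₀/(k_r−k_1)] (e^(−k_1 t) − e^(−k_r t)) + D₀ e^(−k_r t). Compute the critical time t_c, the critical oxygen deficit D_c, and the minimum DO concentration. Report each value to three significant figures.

t_c ≈ 1.09 d; D_c ≈ 6.11 mg/L; min DO ≈ 2.77 mg/L

At the critical point dD/dt = 0, so k_1 L₀ e^(−k_1 t) = k_r D. Substituting D(t) from the Streeter–Phelps equation and solving for t gives
t_c = ln[(k_r/k_1)(1 − D₀(k_r−k_1)/(k_1 L₀))] / (k_r−k_1).
Here k_r−k_1 = 1.506 d⁻¹ and 1 − D₀(k_r−k_1)/(k_1 L₀) = 1 − 2.03×1.506/(0.274×53.5) = 0.7914, so
t_c = ln(6.496 × 0.7914) / 1.506 = 1.637 / 1.506 = 1.087 d.
L(t_c) = L₀ e^(−k_1 t_c) = 53.5 × 0.7424 = 39.72 mg/L, and at the critical point k_r D_c = k_1 L, so D_c = (0.274/1.78) × 39.72 = 6.114 mg/L.
Minimum DO = C_s − D_c = 8.88 − 6.114 = 2.766 mg/L.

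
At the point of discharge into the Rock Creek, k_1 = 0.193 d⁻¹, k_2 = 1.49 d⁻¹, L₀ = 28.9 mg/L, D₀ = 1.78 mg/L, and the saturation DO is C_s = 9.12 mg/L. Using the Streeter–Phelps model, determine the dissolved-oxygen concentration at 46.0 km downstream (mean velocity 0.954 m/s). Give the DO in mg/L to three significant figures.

Travel time t = x/v = 46.0 km / (0.954 m/s) = 46000 m / 0.954 m/s = 48220 s = 0.5581 d.
k_1 L₀/(k_2−k_1) = 0.193×28.9/(1.49−0.193) = 5.578/1.297 = 4.300 mg/L.
e^(−k_1 t) = e^(−0.193×0.5581) = 0.8979; e^(−k_2 t) = e^(−1.49×0.5581) = 0.4354.
D = 4.300 × (0.8979 − 0.4354) + 1.78 × 0.4354 = 1.989 + 0.7750 = 2.764 mg/L.
DO = C_s − D = 9.12 − 2.764 = 6.356 mg/L.

DO ≈ 6.36 mg/L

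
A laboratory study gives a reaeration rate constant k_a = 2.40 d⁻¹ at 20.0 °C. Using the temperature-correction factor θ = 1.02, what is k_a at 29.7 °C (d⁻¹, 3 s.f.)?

k_a(T₂) = k_a(T₁) · θ^(T₂−T₁) = 2.40 × 1.02^(29.7−20.0)
= 2.40 × 1.02^9.70 = 2.40 × 1.212 = 2.908 d⁻¹.

k_a ≈ 2.91 d⁻¹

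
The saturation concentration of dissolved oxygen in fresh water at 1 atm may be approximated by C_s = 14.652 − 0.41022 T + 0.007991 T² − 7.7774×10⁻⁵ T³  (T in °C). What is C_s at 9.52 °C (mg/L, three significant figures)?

C_s = 14.652 − 0.41022×9.52 + 0.007991×9.52² − 7.7774×10⁻⁵×9.52³ = 11.40 mg/L.

C_s ≈ 11.4 mg/L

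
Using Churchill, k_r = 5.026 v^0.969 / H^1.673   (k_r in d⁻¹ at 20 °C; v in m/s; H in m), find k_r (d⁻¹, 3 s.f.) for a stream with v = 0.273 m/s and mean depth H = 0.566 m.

k_r ≈ 3.70 d⁻¹

k_r = 5.026 × 0.273^0.969 / 0.566^1.673 = 5.026 × 0.2842 / 0.3859 = 3.702 d⁻¹.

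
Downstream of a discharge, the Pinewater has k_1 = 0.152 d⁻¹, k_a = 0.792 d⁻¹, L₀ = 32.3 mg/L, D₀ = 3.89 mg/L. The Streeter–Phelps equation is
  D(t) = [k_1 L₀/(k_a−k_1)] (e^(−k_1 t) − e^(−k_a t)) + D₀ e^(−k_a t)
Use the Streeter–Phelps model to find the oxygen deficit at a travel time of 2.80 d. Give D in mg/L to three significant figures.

k_1 L₀/(k_a−k_1) = 0.152×32.3/(0.792−0.152) = 4.910/0.6400 = 7.671 mg/L.
e^(−k_1 t) = e^(−0.152×2.800) = 0.6534; e^(−k_a t) = e^(−0.792×2.800) = 0.1089.
D = 7.671 × (0.6534 − 0.1089) + 3.89 × 0.1089 = 4.177 + 0.4235 = 4.601 mg/L.

D ≈ 4.60 mg/L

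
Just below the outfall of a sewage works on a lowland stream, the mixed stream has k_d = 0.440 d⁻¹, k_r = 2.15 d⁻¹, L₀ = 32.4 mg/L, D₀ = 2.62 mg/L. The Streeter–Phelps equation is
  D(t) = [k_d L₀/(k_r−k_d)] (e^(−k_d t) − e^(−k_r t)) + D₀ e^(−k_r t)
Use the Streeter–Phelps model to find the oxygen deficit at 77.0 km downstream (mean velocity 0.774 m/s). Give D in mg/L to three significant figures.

Travel time t = x/v = 77.0 km / (0.774 m/s) = 77000 m / 0.774 m/s = 99480 s = 1.151 d.
k_d L₀/(k_r−k_d) = 0.440×32.4/(2.15−0.440) = 14.26/1.710 = 8.337 mg/L.
e^(−k_d t) = e^(−0.440×1.151) = 0.6025; e^(−k_r t) = e^(−2.15×1.151) = 0.08412.
D = 8.337 × (0.6025 − 0.08412) + 2.62 × 0.08412 = 4.322 + 0.2204 = 4.542 mg/L.

D ≈ 4.54 mg/L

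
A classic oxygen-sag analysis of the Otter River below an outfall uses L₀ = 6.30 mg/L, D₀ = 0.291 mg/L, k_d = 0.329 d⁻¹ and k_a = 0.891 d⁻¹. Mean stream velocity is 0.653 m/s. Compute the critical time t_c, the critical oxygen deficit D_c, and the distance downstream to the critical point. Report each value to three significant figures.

At the critical point dD/dt = 0, so k_d L₀ e^(−k_d t) = k_a D. Substituting D(t) from the Streeter–Phelps equation and solving for t gives
t_c = ln[(k_a/k_d)(1 − D₀(k_a−k_d)/(k_d L₀))] / (k_a−k_d).
Here k_a−k_d = 0.5620 d⁻¹ and 1 − D₀(k_a−k_d)/(k_d L₀) = 1 − 0.291×0.5620/(0.329×6.30) = 0.9211, so
t_c = ln(2.708 × 0.9211) / 0.5620 = 0.9141 / 0.5620 = 1.627 d.
D_c = (k_d/k_a) L₀ e^(−k_d t_c) = (0.329/0.891) × 6.30 × e^(−0.329×1.627) = 0.3692 × 6.30 × 0.5856 = 1.362 mg/L.
x_c = v t_c = 0.653 m/s × 1.627 d × 86400 s/d = 91770 m ≈ 91.8 km.

t_c ≈ 1.63 d; D_c ≈ 1.36 mg/L; x_c ≈ 91.8 km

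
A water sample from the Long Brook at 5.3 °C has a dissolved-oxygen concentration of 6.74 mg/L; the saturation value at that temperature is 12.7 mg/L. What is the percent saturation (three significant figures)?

53.1 % saturation

% saturation = C/C_s × 100 = 6.74/12.7 × 100 = 53.1 %.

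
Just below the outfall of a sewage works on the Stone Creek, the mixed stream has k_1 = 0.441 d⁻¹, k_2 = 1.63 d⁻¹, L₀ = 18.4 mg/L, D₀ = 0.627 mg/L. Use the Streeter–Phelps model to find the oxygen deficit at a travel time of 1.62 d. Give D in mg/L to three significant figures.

k_1 L₀/(k_2−k_1) = 0.441×18.4/(1.63−0.441) = 8.114/1.189 = 6.825 mg/L.
e^(−k_1 t) = e^(−0.441×1.620) = 0.4895; e^(−k_2 t) = e^(−1.63×1.620) = 0.07132.
D = 6.825 × (0.4895 − 0.07132) + 0.627 × 0.07132 = 2.854 + 0.04472 = 2.898 mg/L.

D ≈ 2.90 mg/L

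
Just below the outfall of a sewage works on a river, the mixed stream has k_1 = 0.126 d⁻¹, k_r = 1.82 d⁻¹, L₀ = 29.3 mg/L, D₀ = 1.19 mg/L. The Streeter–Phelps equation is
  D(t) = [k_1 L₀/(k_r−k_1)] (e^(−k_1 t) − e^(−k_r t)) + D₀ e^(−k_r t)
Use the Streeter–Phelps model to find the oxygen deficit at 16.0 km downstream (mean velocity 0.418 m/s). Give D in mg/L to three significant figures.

D ≈ 1.62 mg/L

Travel time t = x/v = 16.0 km / (0.418 m/s) = 16000 m / 0.418 m/s = 38280 s = 0.4430 d.
k_1 L₀/(k_r−k_1) = 0.126×29.3/(1.82−0.126) = 3.692/1.694 = 2.179 mg/L.
e^(−k_1 t) = e^(−0.126×0.4430) = 0.9457; e^(−k_r t) = e^(−1.82×0.4430) = 0.4465.
D = 2.179 × (0.9457 − 0.4465) + 1.19 × 0.4465 = 1.088 + 0.5313 = 1.619 mg/L.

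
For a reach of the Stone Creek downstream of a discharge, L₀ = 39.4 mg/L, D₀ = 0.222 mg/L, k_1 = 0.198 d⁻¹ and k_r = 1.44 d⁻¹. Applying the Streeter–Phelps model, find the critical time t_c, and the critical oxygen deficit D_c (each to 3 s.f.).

t_c ≈ 1.57 d; D_c ≈ 3.97 mg/L

With k_r/k_1 = 7.273 and 1 − D₀(k_r−k_1)/(k_1 L₀) = 0.9647,
t_c = ln(7.273 × 0.9647) / (1.44 − 0.198) = ln(7.016) / 1.242 = 1.948/1.242 = 1.569 d.
L(t_c) = L₀ e^(−k_1 t_c) = 39.4 × 0.7330 = 28.88 mg/L, and at the critical point k_r D_c = k_1 L, so D_c = (0.198/1.44) × 28.88 = 3.971 mg/L.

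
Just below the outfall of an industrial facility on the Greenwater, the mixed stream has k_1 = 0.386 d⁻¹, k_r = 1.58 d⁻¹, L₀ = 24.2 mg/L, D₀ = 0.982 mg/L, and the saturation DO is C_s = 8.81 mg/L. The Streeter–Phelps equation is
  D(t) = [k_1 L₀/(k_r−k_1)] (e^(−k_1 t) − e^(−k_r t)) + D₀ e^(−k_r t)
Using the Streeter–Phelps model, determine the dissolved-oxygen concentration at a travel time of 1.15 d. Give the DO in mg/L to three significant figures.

k_1 L₀/(k_r−k_1) = 0.386×24.2/(1.58−0.386) = 9.341/1.194 = 7.823 mg/L.
e^(−k_1 t) = e^(−0.386×1.150) = 0.6415; e^(−k_r t) = e^(−1.58×1.150) = 0.1625.
D = 7.823 × (0.6415 − 0.1625) + 0.982 × 0.1625 = 3.748 + 0.1596 = 3.907 mg/L.
DO = C_s − D = 8.81 − 3.907 = 4.903 mg/L.

DO ≈ 4.90 mg/L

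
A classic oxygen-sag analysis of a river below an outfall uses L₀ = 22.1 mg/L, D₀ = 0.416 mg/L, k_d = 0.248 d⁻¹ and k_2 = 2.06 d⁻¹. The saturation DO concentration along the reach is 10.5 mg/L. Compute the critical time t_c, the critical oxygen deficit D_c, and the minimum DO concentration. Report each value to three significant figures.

t_c ≈ 1.09 d; D_c ≈ 2.03 mg/L; min DO ≈ 8.47 mg/L

At the critical point dD/dt = 0, so k_d L₀ e^(−k_d t) = k_2 D. Substituting D(t) from the Streeter–Phelps equation and solving for t gives
t_c = ln[(k_2/k_d)(1 − D₀(k_2−k_d)/(k_d L₀))] / (k_2−k_d).
Here k_2−k_d = 1.812 d⁻¹ and 1 − D₀(k_2−k_d)/(k_d L₀) = 1 − 0.416×1.812/(0.248×22.1) = 0.8625, so
t_c = ln(8.306 × 0.8625) / 1.812 = 1.969 / 1.812 = 1.087 d.
L(t_c) = L₀ e^(−k_d t_c) = 22.1 × 0.7638 = 16.88 mg/L, and at the critical point k_2 D_c = k_d L, so D_c = (0.248/2.06) × 16.88 = 2.032 mg/L.
Minimum DO = C_s − D_c = 10.5 − 2.032 = 8.468 mg/L.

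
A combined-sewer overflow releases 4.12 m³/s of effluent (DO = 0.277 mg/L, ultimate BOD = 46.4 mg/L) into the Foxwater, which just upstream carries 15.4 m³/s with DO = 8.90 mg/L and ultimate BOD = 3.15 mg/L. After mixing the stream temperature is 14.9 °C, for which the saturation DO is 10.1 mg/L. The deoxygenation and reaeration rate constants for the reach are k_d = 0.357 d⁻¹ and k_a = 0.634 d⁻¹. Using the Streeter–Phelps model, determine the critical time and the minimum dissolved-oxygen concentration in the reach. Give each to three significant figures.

t_c ≈ 1.31 d; minimum DO ≈ 5.77 mg/L

Mixed DO = (15.4×8.90 + 4.12×0.277)/(15.4+4.12) = 138.2/19.52 = 7.080 mg/L.
Mixed L₀ = (15.4×3.15 + 4.12×46.4)/(19.52) = 239.7/19.52 = 12.28 mg/L.
Initial deficit D₀ = C_s − DO₀ = 10.1 − 7.080 = 3.020 mg/L.
t_c = (1/0.2770) ln[(0.634/0.357)(1 − 3.020×0.2770/(0.357×12.28))] = 3.610 × ln(1.437) = 1.309 d.
D_c = (0.357/0.634) × 12.28 × e^(−0.357×1.309) = 0.5631 × 12.28 × 0.6267 = 4.333 mg/L.
Minimum DO = 10.1 − 4.333 = 5.767 mg/L.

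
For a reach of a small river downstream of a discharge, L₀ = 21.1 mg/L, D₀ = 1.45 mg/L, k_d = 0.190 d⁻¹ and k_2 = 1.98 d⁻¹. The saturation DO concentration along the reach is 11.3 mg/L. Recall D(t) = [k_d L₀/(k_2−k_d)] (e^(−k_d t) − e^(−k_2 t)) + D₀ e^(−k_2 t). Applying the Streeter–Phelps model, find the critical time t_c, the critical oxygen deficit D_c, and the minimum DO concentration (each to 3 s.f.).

At the critical point dD/dt = 0, so k_d L₀ e^(−k_d t) = k_2 D. Substituting D(t) from the Streeter–Phelps equation and solving for t gives
t_c = ln[(k_2/k_d)(1 − D₀(k_2−k_d)/(k_d L₀))] / (k_2−k_d).
Here k_2−k_d = 1.790 d⁻¹ and 1 − D₀(k_2−k_d)/(k_d L₀) = 1 − 1.45×1.790/(0.190×21.1) = 0.3526, so
t_c = ln(10.42 × 0.3526) / 1.790 = 1.301 / 1.790 = 0.7270 d.
L(t_c) = L₀ e^(−k_d t_c) = 21.1 × 0.8710 = 18.38 mg/L, and at the critical point k_2 D_c = k_d L, so D_c = (0.190/1.98) × 18.38 = 1.764 mg/L.
Minimum DO = C_s − D_c = 11.3 − 1.764 = 9.536 mg/L.

t_c ≈ 0.727 d; D_c ≈ 1.76 mg/L; min DO ≈ 9.54 mg/L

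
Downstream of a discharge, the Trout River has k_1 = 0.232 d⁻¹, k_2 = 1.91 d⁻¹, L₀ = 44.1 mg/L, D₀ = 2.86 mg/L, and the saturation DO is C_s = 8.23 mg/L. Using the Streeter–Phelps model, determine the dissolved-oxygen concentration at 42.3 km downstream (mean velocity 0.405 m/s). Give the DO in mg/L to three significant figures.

Travel time t = x/v = 42.3 km / (0.405 m/s) = 42300 m / 0.405 m/s = 104400 s = 1.209 d.
k_1 L₀/(k_2−k_1) = 0.232×44.1/(1.91−0.232) = 10.23/1.678 = 6.097 mg/L.
e^(−k_1 t) = e^(−0.232×1.209) = 0.7554; e^(−k_2 t) = e^(−1.91×1.209) = 0.09937.
D = 6.097 × (0.7554 − 0.09937) + 2.86 × 0.09937 = 4.000 + 0.2842 = 4.284 mg/L.
DO = C_s − D = 8.23 − 4.284 = 3.946 mg/L.

DO ≈ 3.95 mg/L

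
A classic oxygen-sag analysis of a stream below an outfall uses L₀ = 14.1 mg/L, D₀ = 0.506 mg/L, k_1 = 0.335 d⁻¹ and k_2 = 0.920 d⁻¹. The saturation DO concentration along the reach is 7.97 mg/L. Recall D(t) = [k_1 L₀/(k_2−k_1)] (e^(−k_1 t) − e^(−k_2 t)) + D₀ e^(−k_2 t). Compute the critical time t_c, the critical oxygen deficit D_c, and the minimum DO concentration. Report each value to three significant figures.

t_c ≈ 1.62 d; D_c ≈ 2.99 mg/L; min DO ≈ 4.98 mg/L

At the critical point dD/dt = 0, so k_1 L₀ e^(−k_1 t) = k_2 D. Substituting D(t) from the Streeter–Phelps equation and solving for t gives
t_c = ln[(k_2/k_1)(1 − D₀(k_2−k_1)/(k_1 L₀))] / (k_2−k_1).
Here k_2−k_1 = 0.5850 d⁻¹ and 1 − D₀(k_2−k_1)/(k_1 L₀) = 1 − 0.506×0.5850/(0.335×14.1) = 0.9373, so
t_c = ln(2.746 × 0.9373) / 0.5850 = 0.9455 / 0.5850 = 1.616 d.
L(t_c) = L₀ e^(−k_1 t_c) = 14.1 × 0.5819 = 8.205 mg/L, and at the critical point k_2 D_c = k_1 L, so D_c = (0.335/0.920) × 8.205 = 2.988 mg/L.
Minimum DO = C_s − D_c = 7.97 − 2.988 = 4.982 mg/L.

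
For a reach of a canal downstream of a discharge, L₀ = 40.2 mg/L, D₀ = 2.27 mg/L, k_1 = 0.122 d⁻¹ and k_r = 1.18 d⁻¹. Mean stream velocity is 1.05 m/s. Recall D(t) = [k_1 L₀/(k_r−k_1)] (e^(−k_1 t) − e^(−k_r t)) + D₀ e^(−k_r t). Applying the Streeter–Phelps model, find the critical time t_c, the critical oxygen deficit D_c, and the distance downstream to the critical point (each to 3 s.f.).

With k_r/k_1 = 9.672 and 1 − D₀(k_r−k_1)/(k_1 L₀) = 0.5103,
t_c = ln(9.672 × 0.5103) / (1.18 − 0.122) = ln(4.936) / 1.058 = 1.597/1.058 = 1.509 d.
L(t_c) = L₀ e^(−k_1 t_c) = 40.2 × 0.8319 = 33.44 mg/L, and at the critical point k_r D_c = k_1 L, so D_c = (0.122/1.18) × 33.44 = 3.457 mg/L.
x_c = v t_c = 1.05 m/s × 1.509 d × 86400 s/d = 136900 m ≈ 137 km.

t_c ≈ 1.51 d; D_c ≈ 3.46 mg/L; x_c ≈ 137 km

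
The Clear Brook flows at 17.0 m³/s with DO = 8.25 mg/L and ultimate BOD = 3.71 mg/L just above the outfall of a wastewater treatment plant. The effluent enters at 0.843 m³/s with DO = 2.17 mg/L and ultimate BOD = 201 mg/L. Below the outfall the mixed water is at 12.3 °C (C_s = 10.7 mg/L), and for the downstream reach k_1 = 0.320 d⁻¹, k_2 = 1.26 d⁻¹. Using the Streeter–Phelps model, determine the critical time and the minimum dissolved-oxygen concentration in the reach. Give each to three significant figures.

Mixed DO = (17.0×8.25 + 0.843×2.17)/(17.0+0.843) = 142.1/17.84 = 7.963 mg/L.
Mixed L₀ = (17.0×3.71 + 0.843×201)/(17.84) = 232.5/17.84 = 13.03 mg/L.
Initial deficit D₀ = C_s − DO₀ = 10.7 − 7.963 = 2.737 mg/L.
t_c = (1/0.9400) ln[(1.26/0.320)(1 − 2.737×0.9400/(0.320×13.03))] = 1.064 × ln(1.508) = 0.4369 d.
D_c = (0.320/1.26) × 13.03 × e^(−0.320×0.4369) = 0.2540 × 13.03 × 0.8695 = 2.878 mg/L.
Minimum DO = 10.7 − 2.878 = 7.822 mg/L.

t_c ≈ 0.437 d; minimum DO ≈ 7.82 mg/L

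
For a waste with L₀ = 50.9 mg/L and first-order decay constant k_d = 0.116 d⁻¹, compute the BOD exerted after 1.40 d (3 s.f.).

y ≈ 7.63 mg/L

y_t = L₀(1 − e^(−k_d t)) = 50.9 × (1 − e^(−0.116×1.40))
= 50.9 × (1 − 0.8501) = 50.9 × 0.1499 = 7.630 mg/L.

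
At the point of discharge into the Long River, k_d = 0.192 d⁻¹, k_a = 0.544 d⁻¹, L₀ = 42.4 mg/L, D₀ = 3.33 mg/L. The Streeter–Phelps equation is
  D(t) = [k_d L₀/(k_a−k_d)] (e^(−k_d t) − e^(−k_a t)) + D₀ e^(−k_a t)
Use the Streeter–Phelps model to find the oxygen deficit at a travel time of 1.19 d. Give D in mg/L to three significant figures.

k_d L₀/(k_a−k_d) = 0.192×42.4/(0.544−0.192) = 8.141/0.3520 = 23.13 mg/L.
e^(−k_d t) = e^(−0.192×1.190) = 0.7957; e^(−k_a t) = e^(−0.544×1.190) = 0.5234.
D = 23.13 × (0.7957 − 0.5234) + 3.33 × 0.5234 = 6.298 + 1.743 = 8.041 mg/L.

D ≈ 8.04 mg/L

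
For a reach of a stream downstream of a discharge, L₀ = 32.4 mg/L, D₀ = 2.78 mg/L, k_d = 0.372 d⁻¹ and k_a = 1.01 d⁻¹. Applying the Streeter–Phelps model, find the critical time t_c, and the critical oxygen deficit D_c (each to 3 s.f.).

At the critical point dD/dt = 0, so k_d L₀ e^(−k_d t) = k_a D. Substituting D(t) from the Streeter–Phelps equation and solving for t gives
t_c = ln[(k_a/k_d)(1 − D₀(k_a−k_d)/(k_d L₀))] / (k_a−k_d).
Here k_a−k_d = 0.6380 d⁻¹ and 1 − D₀(k_a−k_d)/(k_d L₀) = 1 − 2.78×0.6380/(0.372×32.4) = 0.8528, so
t_c = ln(2.715 × 0.8528) / 0.6380 = 0.8396 / 0.6380 = 1.316 d.
D_c = (k_d/k_a) L₀ e^(−k_d t_c) = (0.372/1.01) × 32.4 × e^(−0.372×1.316) = 0.3683 × 32.4 × 0.6129 = 7.314 mg/L.

t_c ≈ 1.32 d; D_c ≈ 7.31 mg/L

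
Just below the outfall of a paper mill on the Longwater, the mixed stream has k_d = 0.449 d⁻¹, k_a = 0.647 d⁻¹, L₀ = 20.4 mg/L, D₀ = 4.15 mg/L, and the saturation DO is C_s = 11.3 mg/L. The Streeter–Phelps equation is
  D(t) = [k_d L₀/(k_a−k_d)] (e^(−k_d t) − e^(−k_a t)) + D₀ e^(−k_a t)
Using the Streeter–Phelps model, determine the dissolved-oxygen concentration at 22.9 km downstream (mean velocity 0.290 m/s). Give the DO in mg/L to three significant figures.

Travel time t = x/v = 22.9 km / (0.290 m/s) = 22900 m / 0.290 m/s = 78970 s = 0.9140 d.
k_d L₀/(k_a−k_d) = 0.449×20.4/(0.647−0.449) = 9.160/0.1980 = 46.26 mg/L.
e^(−k_d t) = e^(−0.449×0.9140) = 0.6634; e^(−k_a t) = e^(−0.647×0.9140) = 0.5536.
D = 46.26 × (0.6634 − 0.5536) + 4.15 × 0.5536 = 5.080 + 2.297 = 7.378 mg/L.
DO = C_s − D = 11.3 − 7.378 = 3.922 mg/L.

DO ≈ 3.92 mg/L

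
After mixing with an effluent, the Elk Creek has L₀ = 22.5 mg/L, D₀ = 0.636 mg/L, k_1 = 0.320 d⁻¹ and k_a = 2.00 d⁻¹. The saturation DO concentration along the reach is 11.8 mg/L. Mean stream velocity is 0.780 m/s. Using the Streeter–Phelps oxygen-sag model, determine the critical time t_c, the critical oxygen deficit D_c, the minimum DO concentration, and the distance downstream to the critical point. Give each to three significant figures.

t_c = [1/(k_a−k_1)] ln[(k_a/k_1)(1 − D₀(k_a−k_1)/(k_1 L₀))]
= [1/(2.00−0.320)] ln[(2.00/0.320)(1 − 0.636×1.680/(0.320×22.5))]
= (1/1.680) ln[6.250 × 0.8516] = 0.5952 × ln(5.322) = 0.5952 × 1.672 = 0.9952 d.
L(t_c) = L₀ e^(−k_1 t_c) = 22.5 × 0.7273 = 16.36 mg/L, and at the critical point k_a D_c = k_1 L, so D_c = (0.320/2.00) × 16.36 = 2.618 mg/L.
Minimum DO = C_s − D_c = 11.8 − 2.618 = 9.182 mg/L.
x_c = v t_c = 0.780 m/s × 0.9952 d × 86400 s/d = 67070 m ≈ 67.1 km.

t_c ≈ 0.995 d; D_c ≈ 2.62 mg/L; min DO ≈ 9.18 mg/L; x_c ≈ 67.1 km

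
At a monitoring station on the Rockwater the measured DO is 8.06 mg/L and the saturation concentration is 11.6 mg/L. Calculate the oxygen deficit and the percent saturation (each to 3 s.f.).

D ≈ 3.54 mg/L; 69.5 % saturation

D = C_s − C = 11.6 − 8.06 = 3.54 mg/L.
% saturation = 8.06/11.6 × 100 = 69.5 %.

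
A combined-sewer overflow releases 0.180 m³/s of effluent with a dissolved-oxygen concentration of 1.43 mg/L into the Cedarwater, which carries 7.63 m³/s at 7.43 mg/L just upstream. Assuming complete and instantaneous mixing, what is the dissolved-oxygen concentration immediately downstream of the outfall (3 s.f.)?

7.29 mg/L

Flow-weighted mixing: C = (Q_r C_r + Q_w C_w)/(Q_r + Q_w)
= (7.63×7.43 + 0.180×1.43)/(7.63 + 0.180) = 56.95/7.810 = 7.292 mg/L.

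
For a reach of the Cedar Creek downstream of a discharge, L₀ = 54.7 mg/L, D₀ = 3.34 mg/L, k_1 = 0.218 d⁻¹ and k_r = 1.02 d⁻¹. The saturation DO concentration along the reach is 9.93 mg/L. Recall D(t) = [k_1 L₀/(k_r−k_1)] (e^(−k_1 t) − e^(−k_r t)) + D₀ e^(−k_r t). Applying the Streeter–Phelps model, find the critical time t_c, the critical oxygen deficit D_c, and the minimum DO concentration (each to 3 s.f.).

t_c = [1/(k_r−k_1)] ln[(k_r/k_1)(1 − D₀(k_r−k_1)/(k_1 L₀))]
= [1/(1.02−0.218)] ln[(1.02/0.218)(1 − 3.34×0.8020/(0.218×54.7))]
= (1/0.8020) ln[4.679 × 0.7754] = 1.247 × ln(3.628) = 1.247 × 1.289 = 1.607 d.
L(t_c) = L₀ e^(−k_1 t_c) = 54.7 × 0.7045 = 38.54 mg/L, and at the critical point k_r D_c = k_1 L, so D_c = (0.218/1.02) × 38.54 = 8.236 mg/L.
Minimum DO = C_s − D_c = 9.93 − 8.236 = 1.694 mg/L.

t_c ≈ 1.61 d; D_c ≈ 8.24 mg/L; min DO ≈ 1.69 mg/L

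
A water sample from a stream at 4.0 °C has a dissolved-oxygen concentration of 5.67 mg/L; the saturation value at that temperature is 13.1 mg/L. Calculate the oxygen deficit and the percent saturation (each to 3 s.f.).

D = C_s − C = 13.1 − 5.67 = 7.43 mg/L.
% saturation = 5.67/13.1 × 100 = 43.3 %.

D ≈ 7.43 mg/L; 43.3 % saturation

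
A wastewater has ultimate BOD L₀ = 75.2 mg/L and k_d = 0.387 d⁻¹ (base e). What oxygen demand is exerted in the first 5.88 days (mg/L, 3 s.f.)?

y ≈ 67.5 mg/L

y_t = L₀(1 − e^(−k_d t)) = 75.2 × (1 − e^(−0.387×5.88))
= 75.2 × (1 − 0.1027) = 75.2 × 0.8973 = 67.47 mg/L.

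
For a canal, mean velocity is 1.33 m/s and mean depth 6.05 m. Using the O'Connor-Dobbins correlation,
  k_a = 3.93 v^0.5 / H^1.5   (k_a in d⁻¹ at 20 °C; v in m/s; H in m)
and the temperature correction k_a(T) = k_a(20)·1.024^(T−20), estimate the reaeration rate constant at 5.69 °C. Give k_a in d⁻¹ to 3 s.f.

k_a(20) = 3.93 × 1.33^0.5 / 6.05^1.5 = 3.93 × 1.153 / 14.88 = 0.3046 d⁻¹.
k_a(5.69) = 0.3046 × 1.024^(5.69−20) = 0.3046 × 0.7122 = 0.2169 d⁻¹.

k_a ≈ 0.217 d⁻¹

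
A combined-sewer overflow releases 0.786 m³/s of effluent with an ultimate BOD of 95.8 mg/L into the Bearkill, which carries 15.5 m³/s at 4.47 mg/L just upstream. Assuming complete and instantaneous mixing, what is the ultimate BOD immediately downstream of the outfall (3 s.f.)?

8.88 mg/L

Flow-weighted mixing: C = (Q_r C_r + Q_w C_w)/(Q_r + Q_w)
= (15.5×4.47 + 0.786×95.8)/(15.5 + 0.786) = 144.6/16.29 = 8.878 mg/L.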